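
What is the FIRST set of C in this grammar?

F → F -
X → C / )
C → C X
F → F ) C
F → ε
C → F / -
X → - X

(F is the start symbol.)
{ ')', '-', '/' }

FIRST sets of the other non-terminals involved (by the same procedure, iterated to a fixed point):
  FIRST(F) = { ')', '-', ε }

From C → C X:
  - C is the symbol being defined: contributes nothing new
    C is not nullable, so stop
From C → F / -:
  - F is a non-terminal: add FIRST(F) \ {ε} = { ')', '-' }
    F is nullable, so continue to the next symbol
  - '/' is a terminal: add '/' and stop

Collecting: FIRST(C) = { ')', '-', '/' }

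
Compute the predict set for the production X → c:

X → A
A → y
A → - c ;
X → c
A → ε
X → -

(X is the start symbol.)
{ 'c' }

PREDICT(X → c) = (FIRST(RHS) \ {ε}) ∪ (FOLLOW(X) if ε ∈ FIRST(RHS), i.e. RHS ⇒* ε)
FIRST(c) = { 'c' }
ε ∉ FIRST(c), so FOLLOW(X) is not added.
PREDICT(X → c) = { 'c' }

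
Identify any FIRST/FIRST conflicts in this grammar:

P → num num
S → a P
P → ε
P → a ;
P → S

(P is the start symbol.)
A FIRST/FIRST conflict occurs when two productions N → α and N → β for the same non-terminal have FIRST(α) ∩ FIRST(β) ≠ ∅ (with ε ∈ FIRST of a nullable right-hand side, so two nullable alternatives also conflict).

FIRST sets of the non-terminals at (or reachable through a nullable prefix from) the front of some alternative:
  FIRST(S) = { 'a' }

Productions for P:
  P → num num: FIRST = { 'num' }
  P → ε: FIRST = { ε }
  P → a ;: FIRST = { 'a' }
  P → S: FIRST = { 'a' }
S has only one production, so no FIRST/FIRST conflict is possible there.

Conflict for P: P → a ; and P → S
  Overlap: { 'a' }

Answer: Yes. P → a ';' / P → S on { 'a' }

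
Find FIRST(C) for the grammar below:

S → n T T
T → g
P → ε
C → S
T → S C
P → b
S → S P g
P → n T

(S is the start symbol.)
{ 'n' }

To compute FIRST(C), examine every production with C on the left-hand side, reading each right-hand side left to right until a non-nullable symbol is reached.

FIRST sets of the other non-terminals involved (by the same procedure, iterated to a fixed point):
  FIRST(S) = { 'n' }

From C → S:
  - S is a non-terminal: add FIRST(S) \ {ε} = { 'n' }
    S is not nullable, so stop

Collecting: FIRST(C) = { 'n' }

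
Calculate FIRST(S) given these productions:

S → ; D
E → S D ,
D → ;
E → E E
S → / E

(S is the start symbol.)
To compute FIRST(S), examine every production with S on the left-hand side, reading each right-hand side left to right until a non-nullable symbol is reached.

From S → ; D:
  - ';' is a terminal: add ';' and stop
From S → / E:
  - '/' is a terminal: add '/' and stop

Collecting: FIRST(S) = { '/', ';' }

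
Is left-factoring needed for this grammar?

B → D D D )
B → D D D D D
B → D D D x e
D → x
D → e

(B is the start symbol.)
Left-factoring is needed when two productions for the same non-terminal
share a common prefix on the right-hand side.

Productions for B:
  B → D D D )
  B → D D D D D
  B → D D D x e
Productions for D:
  D → x
  D → e

Found common prefix 'D D D' in productions for B

Answer: Yes, B has productions with common prefix 'D D D'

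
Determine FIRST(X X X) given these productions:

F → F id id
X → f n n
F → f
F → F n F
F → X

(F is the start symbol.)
{ 'f' }

FIRST sets of the non-terminals involved (from the grammar, by fixed-point iteration):
  FIRST(X) = { 'f' }

To compute FIRST(X X X), process the symbols left to right:
Symbol X is a non-terminal. Add FIRST(X) \ {ε} = { 'f' }
X is not nullable (ε ∉ FIRST(X)), so stop here.
FIRST(X X X) = { 'f' }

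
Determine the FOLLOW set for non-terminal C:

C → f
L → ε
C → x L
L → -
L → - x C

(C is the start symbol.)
C is the start symbol, so $ ∈ FOLLOW(C).
In L → - x C: C is at the end, add FOLLOW(L)

The FOLLOW sets referred to above (computed the same way, to a fixed point):
  FOLLOW(L) = { $ }

Taking the union: FOLLOW(C) = { $ }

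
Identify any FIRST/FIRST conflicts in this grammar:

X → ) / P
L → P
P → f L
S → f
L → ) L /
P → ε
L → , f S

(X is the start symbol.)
FIRST sets of the non-terminals at (or reachable through a nullable prefix from) the front of some alternative:
  FIRST(P) = { 'f', ε }

Productions for L:
  L → P: FIRST = { 'f', ε }
  L → ) L /: FIRST = { ')' }
  L → , f S: FIRST = { ',' }
Productions for P:
  P → f L: FIRST = { 'f' }
  P → ε: FIRST = { ε }
X, S have only one production, so no FIRST/FIRST conflict is possible there.

All alternatives of each non-terminal have pairwise disjoint FIRST sets.

Answer: No FIRST/FIRST conflicts.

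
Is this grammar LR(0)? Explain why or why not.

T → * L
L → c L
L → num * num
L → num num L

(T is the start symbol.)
A grammar is LR(0) if no state in the canonical LR(0) collection has:
  - both a shift item (dot before a terminal) and a complete item (shift-reduce conflict), or
  - two or more complete items (reduce-reduce conflict; the accept item [T' → T .] counts as a complete item here).

Augment with T' → T and build the canonical LR(0) collection (I0 = CLOSURE({[T' → . T]}), then GOTO on every symbol after a dot until no new states appear). It has 11 states:
  I0: { [T → . * L], [T' → . T] }  — shift
  I1: { [L → . c L], [L → . num * num], [L → . num num L], [T → * . L] }  — shift
  I2: { [T' → T .] }  — accept
  I3: { [T → * L .] }  — reduce
  I4: { [L → . c L], [L → . num * num], [L → . num num L], [L → c . L] }  — shift
  I5: { [L → num . * num], [L → num . num L] }  — shift
  I6: { [L → num * . num] }  — shift
  I7: { [L → . c L], [L → . num * num], [L → . num num L], [L → num num . L] }  — shift
  I8: { [L → num num L .] }  — reduce
  I9: { [L → num * num .] }  — reduce
  I10: { [L → c L .] }  — reduce

Every state is either a pure shift/goto state or contains exactly one complete item and nothing to shift — no conflicts. The grammar is LR(0).

Answer: Yes, the grammar is LR(0)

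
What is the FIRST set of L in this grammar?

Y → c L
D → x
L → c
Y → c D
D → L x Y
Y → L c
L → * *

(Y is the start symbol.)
{ '*', 'c' }

To compute FIRST(L), examine every production with L on the left-hand side, reading each right-hand side left to right until a non-nullable symbol is reached.

From L → c:
  - c is a terminal: add 'c' and stop
From L → * *:
  - '*' is a terminal: add '*' and stop

Collecting: FIRST(L) = { '*', 'c' }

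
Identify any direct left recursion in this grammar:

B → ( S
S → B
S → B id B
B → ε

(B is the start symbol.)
B → ( S: starts with '('
S → B: starts with B
S → B id B: starts with B
B → ε: starts with ε

No direct left recursion found.

Answer: No direct left recursion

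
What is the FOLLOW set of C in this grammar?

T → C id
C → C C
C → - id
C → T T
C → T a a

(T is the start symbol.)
{ '-', 'id' }

To compute FOLLOW(C), find every occurrence of C on a right-hand side N → α C β: add FIRST(β) \ {ε}, and if β is empty or nullable also add FOLLOW(N). Iterate to a fixed point.

In T → C id: C is followed by id, add FIRST(id) \ {ε} = { 'id' }
In C → C C: C is followed by C, add FIRST(C) \ {ε} = { '-' }
In C → C C: C is at the end; this adds FOLLOW(C) to itself — nothing new

Taking the union: FOLLOW(C) = { '-', 'id' }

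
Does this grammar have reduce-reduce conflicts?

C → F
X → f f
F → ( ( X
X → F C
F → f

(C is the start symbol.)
Augment with C' → C and build the canonical LR(0) collection (I0 = CLOSURE({[C' → . C]}), then GOTO on every symbol after a dot until no new states appear). It has 11 states:
  I0: { [C → . F], [C' → . C], [F → . ( ( X], [F → . f] }  — shift
  I1: { [F → ( . ( X] }  — shift
  I2: { [C' → C .] }  — accept
  I3: { [C → F .] }  — reduce
  I4: { [F → f .] }  — reduce
  I5: { [F → ( ( . X], [F → . ( ( X], [F → . f], [X → . F C], [X → . f f] }  — shift
  I6: { [C → . F], [F → . ( ( X], [F → . f], [X → F . C] }  — shift
  I7: { [F → ( ( X .] }  — reduce
  I8: { [F → f .], [X → f . f] }  — shift, reduce
  I9: { [X → f f .] }  — reduce
  I10: { [X → F C .] }  — reduce

No state contains more than one complete item.

Answer: No reduce-reduce conflicts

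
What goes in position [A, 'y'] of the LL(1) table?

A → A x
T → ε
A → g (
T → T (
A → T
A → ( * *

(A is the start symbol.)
To find M[A, 'y'], we find productions for A where 'y' is in the predict set (PREDICT(N → α) = (FIRST(α) \ {ε}) ∪ (FOLLOW(N) if α ⇒* ε)).

Relevant sets:
  FIRST(A) = { '(', 'g', 'x', ε }
  FIRST(T) = { '(', ε }
  FOLLOW(A) = { $, 'x' }

A → A x: PREDICT = { '(', 'g', 'x' }
A → g (: PREDICT = { 'g' }
A → T: PREDICT = { $, '(', 'x' }
A → ( * *: PREDICT = { '(' }

M[A, 'y'] is empty (no production applies)

Answer: Empty (error entry)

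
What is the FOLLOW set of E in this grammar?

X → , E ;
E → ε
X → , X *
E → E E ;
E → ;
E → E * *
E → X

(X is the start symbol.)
{ '*', ',', ';' }

To compute FOLLOW(E), find every occurrence of E on a right-hand side N → α E β: add FIRST(β) \ {ε}, and if β is empty or nullable also add FOLLOW(N). Iterate to a fixed point.

In X → , E ;: E is followed by ';', add FIRST(';') \ {ε} = { ';' }
In E → E E ;: E is followed by E ';', add FIRST(E ';') \ {ε} = { '*', ',', ';' }
In E → E E ;: E is followed by ';', add FIRST(';') \ {ε} = { ';' }
In E → E * *: E is followed by '*' '*', add FIRST('*' '*') \ {ε} = { '*' }

Taking the union: FOLLOW(E) = { '*', ',', ';' }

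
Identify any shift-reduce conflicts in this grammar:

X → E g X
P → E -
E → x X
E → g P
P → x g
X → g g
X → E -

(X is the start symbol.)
Yes — I8: [X → g g .] vs [E → . g P]; I10: [P → x g .] vs [E → . g P]

A shift-reduce conflict occurs when an LR(0) state has both:
  - a complete (reduce) item [A → α .] (dot at the end), and
  - a shift item [B → β . c γ] (dot before a terminal).

Augment with X' → X and build the canonical LR(0) collection (I0 = CLOSURE({[X' → . X]}), then GOTO on every symbol after a dot until no new states appear). It has 16 states:
  I0: { [E → . g P], [E → . x X], [X → . E -], [X → . E g X], [X → . g g], [X' → . X] }  — shift
  I1: { [X → E . -], [X → E . g X] }  — shift
  I2: { [X' → X .] }  — accept
  I3: { [E → . g P], [E → . x X], [E → g . P], [P → . E -], [P → . x g], [X → g . g] }  — shift
  I4: { [E → . g P], [E → . x X], [E → x . X], [X → . E -], [X → . E g X], [X → . g g] }  — shift
  I5: { [E → x X .] }  — reduce
  I6: { [P → E . -] }  — shift
  I7: { [E → g P .] }  — reduce
  I8: { [E → . g P], [E → . x X], [E → g . P], [P → . E -], [P → . x g], [X → g g .] }  — shift, reduce
  I9: { [E → . g P], [E → . x X], [E → x . X], [P → x . g], [X → . E -], [X → . E g X], [X → . g g] }  — shift
  I10: { [E → . g P], [E → . x X], [E → g . P], [P → . E -], [P → . x g], [P → x g .], [X → g . g] }  — shift, reduce
  I11: { [E → . g P], [E → . x X], [E → g . P], [P → . E -], [P → . x g] }  — shift
  I12: { [P → E - .] }  — reduce
  I13: { [X → E - .] }  — reduce
  I14: { [E → . g P], [E → . x X], [X → . E -], [X → . E g X], [X → . g g], [X → E g . X] }  — shift
  I15: { [X → E g X .] }  — reduce

I8 contains reduce item [X → g g .] and shift items [E → . g P], [E → . x X], [P → . x g] — shift-reduce conflict.
I10 contains reduce item [P → x g .] and shift items [E → . g P], [E → . x X], [P → . x g], [X → g . g] — shift-reduce conflict.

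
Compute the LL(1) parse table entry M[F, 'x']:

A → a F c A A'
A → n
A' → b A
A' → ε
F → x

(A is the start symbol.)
F → x

To find M[F, 'x'], we find productions for F where 'x' is in the predict set (PREDICT(N → α) = (FIRST(α) \ {ε}) ∪ (FOLLOW(N) if α ⇒* ε)).

F → x: PREDICT = { 'x' }
  'x' is in predict set, so this production goes in M[F, 'x']

M[F, 'x'] = F → x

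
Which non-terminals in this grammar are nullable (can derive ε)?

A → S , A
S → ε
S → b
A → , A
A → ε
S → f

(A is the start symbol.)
ε-productions: S → ε, A → ε
So S, A are immediately nullable.
Every non-terminal is now nullable.
Nullable = { 'A', 'S' }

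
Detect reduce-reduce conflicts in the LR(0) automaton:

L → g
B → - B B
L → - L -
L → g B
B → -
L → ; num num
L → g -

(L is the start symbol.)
Yes — I5: [B → - .] vs [L → g - .]

A reduce-reduce conflict occurs when an LR(0) state has two complete items [A → α .] and [B → β .] — both call for a reduction, and with no lookahead the parser cannot choose between them.

Augment with L' → L and build the canonical LR(0) collection (I0 = CLOSURE({[L' → . L]}), then GOTO on every symbol after a dot until no new states appear). It has 14 states:
  I0: { [L → . - L -], [L → . ; num num], [L → . g -], [L → . g B], [L → . g], [L' → . L] }  — shift
  I1: { [L → - . L -], [L → . - L -], [L → . ; num num], [L → . g -], [L → . g B], [L → . g] }  — shift
  I2: { [L → ; . num num] }  — shift
  I3: { [L' → L .] }  — accept
  I4: { [B → . - B B], [B → . -], [L → g . -], [L → g . B], [L → g .] }  — shift, reduce
  I5: { [B → - . B B], [B → - .], [B → . - B B], [B → . -], [L → g - .] }  — shift, 2 reduces
  I6: { [L → g B .] }  — reduce
  I7: { [B → - . B B], [B → - .], [B → . - B B], [B → . -] }  — shift, reduce
  I8: { [B → - B . B], [B → . - B B], [B → . -] }  — shift
  I9: { [B → - B B .] }  — reduce
  I10: { [L → ; num . num] }  — shift
  I11: { [L → ; num num .] }  — reduce
  I12: { [L → - L . -] }  — shift
  I13: { [L → - L - .] }  — reduce

I5 contains complete items [B → - .], [L → g - .] — reduce-reduce conflict.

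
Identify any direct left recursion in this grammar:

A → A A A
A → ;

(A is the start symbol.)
Direct left recursion occurs when N → N α for some non-terminal N (the right-hand side begins with the left-hand side itself).

A → A A A: LEFT RECURSIVE (starts with A)
A → ;: starts with ';'

The grammar has direct left recursion on: A.

Answer: Yes, A is left-recursive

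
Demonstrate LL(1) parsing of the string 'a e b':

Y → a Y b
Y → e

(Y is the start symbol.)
LL(1) parsing maintains a stack (initially the start symbol over $) and the input. At each step: if the stack top is a terminal, match it against the current input token; if it is a non-terminal N, replace it with the RHS of M[N, lookahead] (the unique production whose predict set contains the lookahead).

Stack is shown with the top on the left.

Stack    Input    Action
------------------------
Y $      a e b $  output Y → a Y b
a Y b $  a e b $  match 'a'
Y b $    e b $    output Y → e
e b $    e b $    match 'e'
b $      b $      match 'b'
$        $        accept

The string is accepted.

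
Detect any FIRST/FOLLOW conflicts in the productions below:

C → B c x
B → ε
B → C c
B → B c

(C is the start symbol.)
Yes. B → C c with FOLLOW(B) on { 'c' }; B → B c with FOLLOW(B) on { 'c' }

Nullable non-terminals: B.
FIRST sets used below: FIRST(C) = { 'c' }, FIRST(B) = { 'c', ε }

B: nullable alternative(s) B → ε; FOLLOW(B) = { 'c' }
  B → ε: FIRST \ {ε} = { } — this is the only nullable alternative, skip
  B → C c: FIRST \ {ε} = { 'c' } — overlaps FOLLOW(B) on { 'c' }: CONFLICT
  B → B c: FIRST \ {ε} = { 'c' } — overlaps FOLLOW(B) on { 'c' }: CONFLICT

C has no nullable alternative, so no FIRST/FOLLOW check is needed there.

So the grammar has 2 FIRST/FOLLOW conflicts (marked CONFLICT above).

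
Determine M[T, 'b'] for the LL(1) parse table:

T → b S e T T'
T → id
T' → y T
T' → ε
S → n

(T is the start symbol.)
To find M[T, 'b'], we find productions for T where 'b' is in the predict set (PREDICT(N → α) = (FIRST(α) \ {ε}) ∪ (FOLLOW(N) if α ⇒* ε)).

T → b S e T T': PREDICT = { 'b' }
  'b' is in predict set, so this production goes in M[T, 'b']
T → id: PREDICT = { 'id' }

M[T, 'b'] = T → b S e T T'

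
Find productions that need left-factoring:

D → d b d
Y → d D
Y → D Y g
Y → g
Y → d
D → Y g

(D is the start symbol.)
Left-factoring is needed when two productions for the same non-terminal
share a common prefix on the right-hand side.

Productions for D:
  D → d b d
  D → Y g
Productions for Y:
  Y → d D
  Y → D Y g
  Y → g
  Y → d

Found common prefix 'd' in productions for Y

Answer: Yes, Y has productions with common prefix 'd'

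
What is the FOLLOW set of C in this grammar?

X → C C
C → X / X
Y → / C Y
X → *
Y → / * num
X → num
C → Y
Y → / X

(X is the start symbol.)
To compute FOLLOW(C), find every occurrence of C on a right-hand side N → α C β: add FIRST(β) \ {ε}, and if β is empty or nullable also add FOLLOW(N). Iterate to a fixed point.

In X → C C: C is followed by C, add FIRST(C) \ {ε} = { '*', '/', 'num' }
In X → C C: C is at the end, add FOLLOW(X)
In Y → / C Y: C is followed by Y, add FIRST(Y) \ {ε} = { '/' }

The FOLLOW sets referred to above (computed the same way, to a fixed point):
  FOLLOW(X) = { $, '*', '/', 'num' }

Taking the union: FOLLOW(C) = { $, '*', '/', 'num' }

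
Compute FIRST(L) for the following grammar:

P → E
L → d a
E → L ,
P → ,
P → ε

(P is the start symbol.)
To compute FIRST(L), examine every production with L on the left-hand side, reading each right-hand side left to right until a non-nullable symbol is reached.

From L → d a:
  - d is a terminal: add 'd' and stop

Collecting: FIRST(L) = { 'd' }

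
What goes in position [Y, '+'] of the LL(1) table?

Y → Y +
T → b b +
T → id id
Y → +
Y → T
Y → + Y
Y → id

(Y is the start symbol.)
Y → Y +, Y → +, Y → + Y

To find M[Y, '+'], we find productions for Y where '+' is in the predict set (PREDICT(N → α) = (FIRST(α) \ {ε}) ∪ (FOLLOW(N) if α ⇒* ε)).

Relevant sets:
  FIRST(Y) = { '+', 'b', 'id' }
  FIRST(T) = { 'b', 'id' }

Y → Y +: PREDICT = { '+', 'b', 'id' }
  '+' is in predict set, so this production goes in M[Y, '+']
Y → +: PREDICT = { '+' }
  '+' is in predict set, so this production goes in M[Y, '+']
Y → T: PREDICT = { 'b', 'id' }
Y → + Y: PREDICT = { '+' }
  '+' is in predict set, so this production goes in M[Y, '+']
Y → id: PREDICT = { 'id' }

M[Y, '+'] = Y → Y +, Y → +, Y → + Y  (a multiply-defined cell — the grammar is not LL(1))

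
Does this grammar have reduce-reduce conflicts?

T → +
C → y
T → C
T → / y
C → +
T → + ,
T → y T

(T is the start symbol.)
Yes — I1: [C → + .] vs [T → + .]

A reduce-reduce conflict occurs when an LR(0) state has two complete items [A → α .] and [B → β .] — both call for a reduction, and with no lookahead the parser cannot choose between them.

Augment with T' → T and build the canonical LR(0) collection (I0 = CLOSURE({[T' → . T]}), then GOTO on every symbol after a dot until no new states appear). It has 9 states:
  I0: { [C → . +], [C → . y], [T → . + ,], [T → . +], [T → . / y], [T → . C], [T → . y T], [T' → . T] }  — shift
  I1: { [C → + .], [T → + . ,], [T → + .] }  — shift, 2 reduces
  I2: { [T → / . y] }  — shift
  I3: { [T → C .] }  — reduce
  I4: { [T' → T .] }  — accept
  I5: { [C → . +], [C → . y], [C → y .], [T → . + ,], [T → . +], [T → . / y], [T → . C], [T → . y T], [T → y . T] }  — shift, reduce
  I6: { [T → y T .] }  — reduce
  I7: { [T → / y .] }  — reduce
  I8: { [T → + , .] }  — reduce

I1 contains complete items [C → + .], [T → + .] — reduce-reduce conflict.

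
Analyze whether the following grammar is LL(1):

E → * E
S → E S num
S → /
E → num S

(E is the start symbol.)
Yes, the grammar is LL(1).

A grammar is LL(1) if for each non-terminal N with multiple productions, the predict sets of those productions are pairwise disjoint, where PREDICT(N → α) = (FIRST(α) \ {ε}) ∪ (FOLLOW(N) if α ⇒* ε).

Relevant sets:
  FIRST(E) = { '*', 'num' }

For E:
  PREDICT(E → '*' E) = { '*' }
  PREDICT(E → num S) = { 'num' }
For S:
  PREDICT(S → E S num) = { '*', 'num' }
  PREDICT(S → '/') = { '/' }

All predict sets are disjoint. The grammar IS LL(1).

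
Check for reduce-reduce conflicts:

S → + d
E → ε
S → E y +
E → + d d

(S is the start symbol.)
Augment with S' → S and build the canonical LR(0) collection (I0 = CLOSURE({[S' → . S]}), then GOTO on every symbol after a dot until no new states appear). It has 8 states:
  I0: { [E → . + d d], [E → .], [S → . + d], [S → . E y +], [S' → . S] }  — shift, reduce
  I1: { [E → + . d d], [S → + . d] }  — shift
  I2: { [S → E . y +] }  — shift
  I3: { [S' → S .] }  — accept
  I4: { [S → E y . +] }  — shift
  I5: { [S → E y + .] }  — reduce
  I6: { [E → + d . d], [S → + d .] }  — shift, reduce
  I7: { [E → + d d .] }  — reduce

No state contains more than one complete item.

Answer: No reduce-reduce conflicts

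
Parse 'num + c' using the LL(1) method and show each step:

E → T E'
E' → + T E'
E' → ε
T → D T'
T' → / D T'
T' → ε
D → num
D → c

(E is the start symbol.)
LL(1) parsing maintains a stack (initially the start symbol over $) and the input. At each step: if the stack top is a terminal, match it against the current input token; if it is a non-terminal N, replace it with the RHS of M[N, lookahead] (the unique production whose predict set contains the lookahead).

Stack is shown with the top on the left.

Stack        Input      Action
------------------------------
E $          num + c $  output E → T E'
T E' $       num + c $  output T → D T'
D T' E' $    num + c $  output D → num
num T' E' $  num + c $  match 'num'
T' E' $      + c $      output T' → ε
E' $         + c $      output E' → + T E'
+ T E' $     + c $      match '+'
T E' $       c $        output T → D T'
D T' E' $    c $        output D → c
c T' E' $    c $        match 'c'
T' E' $      $          output T' → ε
E' $         $          output E' → ε
$            $          accept

The string is accepted.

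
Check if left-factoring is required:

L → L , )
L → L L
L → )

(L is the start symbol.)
Yes, L has productions with common prefix 'L'

Left-factoring is needed when two productions for the same non-terminal
share a common prefix on the right-hand side.

Productions for L:
  L → L , )
  L → L L
  L → )

Found common prefix 'L' in productions for L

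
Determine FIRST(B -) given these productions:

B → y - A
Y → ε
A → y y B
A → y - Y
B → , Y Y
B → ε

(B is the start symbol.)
FIRST sets of the non-terminals involved (from the grammar, by fixed-point iteration):
  FIRST(B) = { ',', 'y', ε }

To compute FIRST(B -), process the symbols left to right:
Symbol B is a non-terminal. Add FIRST(B) \ {ε} = { ',', 'y' }
B is nullable (ε ∈ FIRST(B)), continue to the next symbol.
Symbol - is a terminal. Add '-' and stop.
FIRST(B -) = { ',', '-', 'y' }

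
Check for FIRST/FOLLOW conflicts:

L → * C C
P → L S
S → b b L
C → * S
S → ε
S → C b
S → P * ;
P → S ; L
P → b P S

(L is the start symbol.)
A FIRST/FOLLOW conflict occurs when a non-terminal N has a nullable alternative N → β (β ⇒* ε) and another alternative N → α with FIRST(α) ∩ FOLLOW(N) ≠ ∅: on such a lookahead the parser cannot decide between expanding α and letting N vanish via β.

Nullable non-terminals: S.
FIRST sets used below: FIRST(C) = { '*' }, FIRST(P) = { '*', ';', 'b' }

S: nullable alternative(s) S → ε; FOLLOW(S) = { $, '*', ';', 'b' }
  S → b b L: FIRST \ {ε} = { 'b' } — overlaps FOLLOW(S) on { 'b' }: CONFLICT
  S → ε: FIRST \ {ε} = { } — this is the only nullable alternative, skip
  S → C b: FIRST \ {ε} = { '*' } — overlaps FOLLOW(S) on { '*' }: CONFLICT
  S → P * ;: FIRST \ {ε} = { '*', ';', 'b' } — overlaps FOLLOW(S) on { '*', ';', 'b' }: CONFLICT

C, L, P have no nullable alternative, so no FIRST/FOLLOW check is needed there.

So the grammar has 3 FIRST/FOLLOW conflicts (marked CONFLICT above).

Answer: Yes. S → b b L with FOLLOW(S) on { 'b' }; S → C b with FOLLOW(S) on { '*' }; S → P '*' ';' with FOLLOW(S) on { '*', ';', 'b' }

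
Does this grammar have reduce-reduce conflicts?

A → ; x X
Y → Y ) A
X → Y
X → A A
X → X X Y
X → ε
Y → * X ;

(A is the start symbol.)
Augment with A' → A and build the canonical LR(0) collection (I0 = CLOSURE({[A' → . A]}), then GOTO on every symbol after a dot until no new states appear). It has 15 states:
  I0: { [A → . ; x X], [A' → . A] }  — shift
  I1: { [A → ; . x X] }  — shift
  I2: { [A' → A .] }  — accept
  I3: { [A → . ; x X], [A → ; x . X], [X → . A A], [X → . X X Y], [X → . Y], [X → .], [Y → . * X ;], [Y → . Y ) A] }  — shift, reduce
  I4: { [A → . ; x X], [X → . A A], [X → . X X Y], [X → . Y], [X → .], [Y → * . X ;], [Y → . * X ;], [Y → . Y ) A] }  — shift, reduce
  I5: { [A → . ; x X], [X → A . A] }  — shift
  I6: { [A → . ; x X], [A → ; x X .], [X → . A A], [X → . X X Y], [X → . Y], [X → .], [X → X . X Y], [Y → . * X ;], [Y → . Y ) A] }  — shift, 2 reduces
  I7: { [X → Y .], [Y → Y . ) A] }  — shift, reduce
  I8: { [A → . ; x X], [Y → Y ) . A] }  — shift
  I9: { [Y → Y ) A .] }  — reduce
  I10: { [A → . ; x X], [X → . A A], [X → . X X Y], [X → . Y], [X → .], [X → X . X Y], [X → X X . Y], [Y → . * X ;], [Y → . Y ) A] }  — shift, reduce
  I11: { [X → X X Y .], [X → Y .], [Y → Y . ) A] }  — shift, 2 reduces
  I12: { [X → A A .] }  — reduce
  I13: { [A → . ; x X], [X → . A A], [X → . X X Y], [X → . Y], [X → .], [X → X . X Y], [Y → * X . ;], [Y → . * X ;], [Y → . Y ) A] }  — shift, reduce
  I14: { [A → ; . x X], [Y → * X ; .] }  — shift, reduce

I6 contains complete items [A → ; x X .], [X → .] — reduce-reduce conflict.
I11 contains complete items [X → X X Y .], [X → Y .] — reduce-reduce conflict.

Answer: Yes — I6: [A → ; x X .] vs [X → .]; I11: [X → X X Y .] vs [X → Y .]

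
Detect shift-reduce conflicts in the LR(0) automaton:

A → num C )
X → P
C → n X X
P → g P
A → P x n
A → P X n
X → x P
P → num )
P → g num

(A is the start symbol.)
Yes — I16: [P → g num .] vs [P → num . )]

A shift-reduce conflict occurs when an LR(0) state has both:
  - a complete (reduce) item [A → α .] (dot at the end), and
  - a shift item [B → β . c γ] (dot before a terminal).

Augment with A' → A and build the canonical LR(0) collection (I0 = CLOSURE({[A' → . A]}), then GOTO on every symbol after a dot until no new states appear). It has 21 states:
  I0: { [A → . P X n], [A → . P x n], [A → . num C )], [A' → . A], [P → . g P], [P → . g num], [P → . num )] }  — shift
  I1: { [A' → A .] }  — accept
  I2: { [A → P . X n], [A → P . x n], [P → . g P], [P → . g num], [P → . num )], [X → . P], [X → . x P] }  — shift
  I3: { [P → . g P], [P → . g num], [P → . num )], [P → g . P], [P → g . num] }  — shift
  I4: { [A → num . C )], [C → . n X X], [P → num . )] }  — shift
  I5: { [P → num ) .] }  — reduce
  I6: { [A → num C . )] }  — shift
  I7: { [C → n . X X], [P → . g P], [P → . g num], [P → . num )], [X → . P], [X → . x P] }  — shift
  I8: { [X → P .] }  — reduce
  I9: { [C → n X . X], [P → . g P], [P → . g num], [P → . num )], [X → . P], [X → . x P] }  — shift
  I10: { [P → num . )] }  — shift
  I11: { [P → . g P], [P → . g num], [P → . num )], [X → x . P] }  — shift
  I12: { [X → x P .] }  — reduce
  I13: { [C → n X X .] }  — reduce
  I14: { [A → num C ) .] }  — reduce
  I15: { [P → g P .] }  — reduce
  I16: { [P → g num .], [P → num . )] }  — shift, reduce
  I17: { [A → P X . n] }  — shift
  I18: { [A → P x . n], [P → . g P], [P → . g num], [P → . num )], [X → x . P] }  — shift
  I19: { [A → P x n .] }  — reduce
  I20: { [A → P X n .] }  — reduce

I16 contains reduce item [P → g num .] and shift item [P → num . )] — shift-reduce conflict.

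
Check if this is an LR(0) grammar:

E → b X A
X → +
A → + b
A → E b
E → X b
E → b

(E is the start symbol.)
A grammar is LR(0) if no state in the canonical LR(0) collection has:
  - both a shift item (dot before a terminal) and a complete item (shift-reduce conflict), or
  - two or more complete items (reduce-reduce conflict; the accept item [E' → E .] counts as a complete item here).

Augment with E' → E and build the canonical LR(0) collection (I0 = CLOSURE({[E' → . E]}), then GOTO on every symbol after a dot until no new states appear). It has 12 states:
  I0: { [E → . X b], [E → . b X A], [E → . b], [E' → . E], [X → . +] }  — shift
  I1: { [X → + .] }  — reduce
  I2: { [E' → E .] }  — accept
  I3: { [E → X . b] }  — shift
  I4: { [E → b . X A], [E → b .], [X → . +] }  — shift, reduce
  I5: { [A → . + b], [A → . E b], [E → . X b], [E → . b X A], [E → . b], [E → b X . A], [X → . +] }  — shift
  I6: { [A → + . b], [X → + .] }  — shift, reduce
  I7: { [E → b X A .] }  — reduce
  I8: { [A → E . b] }  — shift
  I9: { [A → E b .] }  — reduce
  I10: { [A → + b .] }  — reduce
  I11: { [E → X b .] }  — reduce

Conflict in state I4:
  Shift-reduce conflict between [E → b .] and [X → . +]
So the grammar is NOT LR(0).

Answer: No. Shift-reduce conflict between [E → b .] and [X → . +]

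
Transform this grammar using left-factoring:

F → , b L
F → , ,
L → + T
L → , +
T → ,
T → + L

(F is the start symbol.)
F → , F'
F' → b L
F' → ,
L → + T
L → , +
T → ,
T → + L

Left-factoring transforms A → αβ₁ | αβ₂ into A → αA' and A' → β₁ | β₂
(α is the longest common prefix among the alternatives). Repeat until
no nonterminal has two alternatives with a common prefix.

Round 1: F has alternatives sharing prefix ','. Introduce F': F → , F'
  Add: F' → b L
  Add: F' → ,

No remaining common prefixes — done.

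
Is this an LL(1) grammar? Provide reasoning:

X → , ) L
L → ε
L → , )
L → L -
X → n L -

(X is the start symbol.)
A grammar is LL(1) if for each non-terminal N with multiple productions, the predict sets of those productions are pairwise disjoint, where PREDICT(N → α) = (FIRST(α) \ {ε}) ∪ (FOLLOW(N) if α ⇒* ε).

Relevant sets:
  FIRST(L) = { ',', '-', ε }
  FOLLOW(L) = { $, '-' }

For X:
  PREDICT(X → ',' ')' L) = { ',' }
  PREDICT(X → n L '-') = { 'n' }
For L:
  PREDICT(L → ε) = { $, '-' }
  PREDICT(L → ',' ')') = { ',' }
  PREDICT(L → L '-') = { ',', '-' }

Conflict found: Predict set conflict for L: { '-' }
The grammar is NOT LL(1).

Answer: No. Predict set conflict for L: { '-' }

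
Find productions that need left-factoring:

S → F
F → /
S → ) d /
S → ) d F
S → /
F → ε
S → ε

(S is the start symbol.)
Yes, S has productions with common prefix ') d'

Left-factoring is needed when two productions for the same non-terminal
share a common prefix on the right-hand side.

Productions for S:
  S → F
  S → ) d /
  S → ) d F
  S → /
  S → ε
Productions for F:
  F → /
  F → ε

Found common prefix ') d' in productions for S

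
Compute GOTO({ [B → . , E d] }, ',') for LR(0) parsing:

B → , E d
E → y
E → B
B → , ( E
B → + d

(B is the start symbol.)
GOTO(I, ',') = CLOSURE({ [A → αX.β] : [A → α.Xβ] ∈ I, X = ',' })

Items with dot before ',', with the dot advanced:
  [B → . , E d] → [B → , . E d]
Closure of the advanced items:
  [B → , . E d] has the dot before E: add [E → . y], [E → . B]
  [E → . B] has the dot before B: add [B → . , E d], [B → . , ( E], [B → . + d]

GOTO = { [B → , . E d], [B → . + d], [B → . , ( E], [B → . , E d], [E → . B], [E → . y] }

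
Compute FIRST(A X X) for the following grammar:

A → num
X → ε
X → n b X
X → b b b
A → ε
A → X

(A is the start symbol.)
{ 'b', 'n', 'num', ε }

FIRST sets of the non-terminals involved (from the grammar, by fixed-point iteration):
  FIRST(A) = { 'b', 'n', 'num', ε }
  FIRST(X) = { 'b', 'n', ε }

To compute FIRST(A X X), process the symbols left to right:
Symbol A is a non-terminal. Add FIRST(A) \ {ε} = { 'b', 'n', 'num' }
A is nullable (ε ∈ FIRST(A)), continue to the next symbol.
Symbol X is a non-terminal. Add FIRST(X) \ {ε} = { 'b', 'n' }
X is nullable (ε ∈ FIRST(X)), continue to the next symbol.
Symbol X is a non-terminal. Add FIRST(X) \ {ε} = { 'b', 'n' }
X is nullable (ε ∈ FIRST(X)), continue to the next symbol.
All symbols are nullable, so ε is in the result.
FIRST(A X X) = { 'b', 'n', 'num', ε }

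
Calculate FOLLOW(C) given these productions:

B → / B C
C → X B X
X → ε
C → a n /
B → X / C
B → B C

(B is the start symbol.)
{ $, '/', 'a' }

To compute FOLLOW(C), find every occurrence of C on a right-hand side N → α C β: add FIRST(β) \ {ε}, and if β is empty or nullable also add FOLLOW(N). Iterate to a fixed point.

In B → / B C: C is at the end, add FOLLOW(B)
In B → X / C: C is at the end, add FOLLOW(B)
In B → B C: C is at the end, add FOLLOW(B)

The FOLLOW sets referred to above (computed the same way, to a fixed point):
  FOLLOW(B) = { $, '/', 'a' }

Taking the union: FOLLOW(C) = { $, '/', 'a' }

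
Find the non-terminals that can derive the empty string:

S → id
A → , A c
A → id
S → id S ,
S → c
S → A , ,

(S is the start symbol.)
A non-terminal is nullable if it can derive ε (the empty string): either it has an ε-production, or it has a production whose right-hand side consists entirely of nullable non-terminals.

There are no ε-productions, so no non-terminal can derive ε.
No non-terminals are nullable.

Answer: None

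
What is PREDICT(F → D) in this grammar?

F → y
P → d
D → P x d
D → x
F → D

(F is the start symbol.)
PREDICT(F → D) = (FIRST(RHS) \ {ε}) ∪ (FOLLOW(F) if ε ∈ FIRST(RHS), i.e. RHS ⇒* ε)
FIRST(D) = { 'd', 'x' }
FIRST(D) = { 'd', 'x' }
ε ∉ FIRST(D), so FOLLOW(F) is not added.
PREDICT(F → D) = { 'd', 'x' }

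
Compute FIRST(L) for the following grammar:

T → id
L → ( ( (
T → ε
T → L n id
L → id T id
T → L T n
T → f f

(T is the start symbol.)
{ '(', 'id' }

From L → ( ( (:
  - '(' is a terminal: add '(' and stop
From L → id T id:
  - id is a terminal: add 'id' and stop

Collecting: FIRST(L) = { '(', 'id' }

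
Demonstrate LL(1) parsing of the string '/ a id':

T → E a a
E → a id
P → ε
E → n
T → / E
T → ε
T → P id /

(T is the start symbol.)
Stack is shown with the top on the left.

Stack   Input     Action
------------------------
T $     / a id $  output T → / E
/ E $   / a id $  match '/'
E $     a id $    output E → a id
a id $  a id $    match 'a'
id $    id $      match 'id'
$       $         accept

The string is accepted.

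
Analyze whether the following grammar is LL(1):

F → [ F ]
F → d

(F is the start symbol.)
A grammar is LL(1) if for each non-terminal N with multiple productions, the predict sets of those productions are pairwise disjoint, where PREDICT(N → α) = (FIRST(α) \ {ε}) ∪ (FOLLOW(N) if α ⇒* ε).

For F:
  PREDICT(F → '[' F ']') = { '[' }
  PREDICT(F → d) = { 'd' }

All predict sets are disjoint. The grammar IS LL(1).

Answer: Yes, the grammar is LL(1).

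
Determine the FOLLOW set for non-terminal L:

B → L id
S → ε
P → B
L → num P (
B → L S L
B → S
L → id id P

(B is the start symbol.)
To compute FOLLOW(L), find every occurrence of L on a right-hand side N → α L β: add FIRST(β) \ {ε}, and if β is empty or nullable also add FOLLOW(N). Iterate to a fixed point.

In B → L id: L is followed by id, add FIRST(id) \ {ε} = { 'id' }
In B → L S L: L is followed by S L, add FIRST(S L) \ {ε} = { 'id', 'num' }
In B → L S L: L is at the end, add FOLLOW(B)

The FOLLOW sets referred to above (computed the same way, to a fixed point):
  FOLLOW(B) = { $, '(', 'id', 'num' }

Taking the union: FOLLOW(L) = { $, '(', 'id', 'num' }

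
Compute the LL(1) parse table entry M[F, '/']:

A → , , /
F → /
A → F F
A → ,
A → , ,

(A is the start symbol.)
F → /

To find M[F, '/'], we find productions for F where '/' is in the predict set (PREDICT(N → α) = (FIRST(α) \ {ε}) ∪ (FOLLOW(N) if α ⇒* ε)).

F → /: PREDICT = { '/' }
  '/' is in predict set, so this production goes in M[F, '/']

M[F, '/'] = F → /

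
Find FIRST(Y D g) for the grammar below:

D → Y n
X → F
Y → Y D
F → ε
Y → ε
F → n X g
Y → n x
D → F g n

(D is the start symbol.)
{ 'g', 'n' }

FIRST sets of the non-terminals involved (from the grammar, by fixed-point iteration):
  FIRST(Y) = { 'g', 'n', ε }
  FIRST(D) = { 'g', 'n' }

To compute FIRST(Y D g), process the symbols left to right:
Symbol Y is a non-terminal. Add FIRST(Y) \ {ε} = { 'g', 'n' }
Y is nullable (ε ∈ FIRST(Y)), continue to the next symbol.
Symbol D is a non-terminal. Add FIRST(D) \ {ε} = { 'g', 'n' }
D is not nullable (ε ∉ FIRST(D)), so stop here.
FIRST(Y D g) = { 'g', 'n' }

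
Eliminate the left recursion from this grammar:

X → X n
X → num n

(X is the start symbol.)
X → num n X'
X' → n X'
X' → ε

X is directly left-recursive. The standard transformation for
  A → A α₁ | ... | A α_m | β₁ | ... | β_n
is
  A  → β₁ A' | ... | β_n A'
  A' → α₁ A' | ... | α_m A' | ε

X → num n becomes X → num n X'
X → X n becomes X' → n X'
Add X' → ε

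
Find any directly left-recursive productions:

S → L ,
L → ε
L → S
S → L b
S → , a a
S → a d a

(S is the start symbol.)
S → L ,: starts with L
L → ε: starts with ε
L → S: starts with S
S → L b: starts with L
S → , a a: starts with ','
S → a d a: starts with a

No direct left recursion found.

Answer: No direct left recursion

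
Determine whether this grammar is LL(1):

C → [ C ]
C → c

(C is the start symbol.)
A grammar is LL(1) if for each non-terminal N with multiple productions, the predict sets of those productions are pairwise disjoint, where PREDICT(N → α) = (FIRST(α) \ {ε}) ∪ (FOLLOW(N) if α ⇒* ε).

For C:
  PREDICT(C → '[' C ']') = { '[' }
  PREDICT(C → c) = { 'c' }

All predict sets are disjoint. The grammar IS LL(1).

Answer: Yes, the grammar is LL(1).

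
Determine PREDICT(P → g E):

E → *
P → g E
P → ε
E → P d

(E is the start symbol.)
PREDICT(P → g E) = (FIRST(RHS) \ {ε}) ∪ (FOLLOW(P) if ε ∈ FIRST(RHS), i.e. RHS ⇒* ε)
FIRST(g E) = { 'g' }
ε ∉ FIRST(g E), so FOLLOW(P) is not added.
PREDICT(P → g E) = { 'g' }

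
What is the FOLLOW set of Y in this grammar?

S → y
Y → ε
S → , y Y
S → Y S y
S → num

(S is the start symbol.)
{ $, ',', 'num', 'y' }

In S → , y Y: Y is at the end, add FOLLOW(S)
In S → Y S y: Y is followed by S y, add FIRST(S y) \ {ε} = { ',', 'num', 'y' }

The FOLLOW sets referred to above (computed the same way, to a fixed point):
  FOLLOW(S) = { $, 'y' }

Taking the union: FOLLOW(Y) = { $, ',', 'num', 'y' }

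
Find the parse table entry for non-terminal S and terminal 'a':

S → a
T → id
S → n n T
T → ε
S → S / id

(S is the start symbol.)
To find M[S, 'a'], we find productions for S where 'a' is in the predict set (PREDICT(N → α) = (FIRST(α) \ {ε}) ∪ (FOLLOW(N) if α ⇒* ε)).

Relevant sets:
  FIRST(S) = { 'a', 'n' }

S → a: PREDICT = { 'a' }
  'a' is in predict set, so this production goes in M[S, 'a']
S → n n T: PREDICT = { 'n' }
S → S / id: PREDICT = { 'a', 'n' }
  'a' is in predict set, so this production goes in M[S, 'a']

M[S, 'a'] = S → a, S → S / id  (a multiply-defined cell — the grammar is not LL(1))

Answer: S → a, S → S / id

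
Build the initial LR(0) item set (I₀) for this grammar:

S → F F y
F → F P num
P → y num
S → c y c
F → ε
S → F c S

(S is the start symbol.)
{ [F → . F P num], [F → .], [S → . F F y], [S → . F c S], [S → . c y c], [S' → . S] }

First, augment the grammar with S' → S
I₀ = CLOSURE({ [S' → . S] }):
  [S' → . S] has the dot before S: add [S → . F F y], [S → . c y c], [S → . F c S]
  [S → . F F y] has the dot before F: add [F → . F P num], [F → .]
No further items can be added.

I₀ = { [F → . F P num], [F → .], [S → . F F y], [S → . F c S], [S → . c y c], [S' → . S] }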